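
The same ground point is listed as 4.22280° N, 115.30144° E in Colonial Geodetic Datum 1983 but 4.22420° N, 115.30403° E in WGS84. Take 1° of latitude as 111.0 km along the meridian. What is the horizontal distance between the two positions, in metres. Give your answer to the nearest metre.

Δφ = 4.22420° − 4.22280° = +0.00140°; Δλ = 115.30403° − 115.30144° = +0.00259°.
ΔN = Δφ × 111000 = 155.4 m; ΔE = Δλ × 111000 × cos(4.22280°) = +0.00259 × 111000 × 0.997285 = 286.7 m.
Distance = √(ΔE² + ΔN²) = √(286.7² + 155.4²) = 326.1 m.

326 m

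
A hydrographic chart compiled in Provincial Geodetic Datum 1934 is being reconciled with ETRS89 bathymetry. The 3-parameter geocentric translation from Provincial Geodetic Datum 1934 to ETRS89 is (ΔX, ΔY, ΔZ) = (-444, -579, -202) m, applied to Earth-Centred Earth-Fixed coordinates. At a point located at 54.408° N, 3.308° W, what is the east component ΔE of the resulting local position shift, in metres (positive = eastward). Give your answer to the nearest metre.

The local east axis at (φ, λ) is (−sin λ, cos λ, 0), so ΔE = −sin(-3.308°)·(-444) + cos(-3.308°)·(-579) = -603.66 m.

ΔE = -604 m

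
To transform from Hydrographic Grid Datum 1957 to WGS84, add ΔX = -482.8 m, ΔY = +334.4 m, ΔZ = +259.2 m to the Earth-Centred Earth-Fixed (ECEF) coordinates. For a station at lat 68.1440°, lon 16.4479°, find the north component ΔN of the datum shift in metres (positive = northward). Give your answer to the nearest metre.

At φ = 68.1440°, λ = 16.4479°: sin φ = 0.928122, cos φ = 0.372275, sin λ = 0.283143, cos λ = 0.959078.
ΔN = −sin φ cos λ·ΔX − sin φ sin λ·ΔY + cos φ·ΔZ = −(0.928122)(0.959078)(-482.8) − (0.928122)(0.283143)(334.4) + (0.372275)(259.2) = 438.38 m.

ΔN = 438 m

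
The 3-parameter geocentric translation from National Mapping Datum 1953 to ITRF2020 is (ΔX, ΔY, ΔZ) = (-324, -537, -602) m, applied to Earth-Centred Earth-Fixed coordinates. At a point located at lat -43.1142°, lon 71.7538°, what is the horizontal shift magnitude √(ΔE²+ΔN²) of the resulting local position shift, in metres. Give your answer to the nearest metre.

At φ = -43.1142°, λ = 71.7538°: sin φ = -0.683455, cos φ = 0.729993, sin λ = 0.949720, cos λ = 0.313101.
ΔE = −sin λ·ΔX + cos λ·ΔY = −(0.949720)·(-324) + (0.313101)·(-537) = 139.57 m.
ΔN = −sin φ cos λ·ΔX − sin φ sin λ·ΔY + cos φ·ΔZ = −(-0.683455)(0.313101)(-324) − (-0.683455)(0.949720)(-537) + (0.729993)(-602) = -857.35 m.
Horizontal magnitude = √(ΔE² + ΔN²) = √(139.57² + (-857.35)²) = 868.64 m.

869 m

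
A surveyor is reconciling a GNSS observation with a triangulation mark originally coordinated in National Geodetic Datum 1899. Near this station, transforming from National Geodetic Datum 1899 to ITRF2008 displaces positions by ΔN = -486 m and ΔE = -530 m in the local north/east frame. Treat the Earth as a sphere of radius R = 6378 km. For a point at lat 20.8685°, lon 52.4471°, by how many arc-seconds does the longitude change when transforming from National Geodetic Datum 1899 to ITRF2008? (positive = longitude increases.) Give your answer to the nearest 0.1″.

Δλ = -18.3″

At latitude 20.8685°, cos φ = 0.934400.
One radian of longitude at latitude φ spans R cos φ, so Δλ = ΔE / (R cos φ) = -530.0 / (6378000 × 0.934400) = -8.8932e-05 rad = -18.344″.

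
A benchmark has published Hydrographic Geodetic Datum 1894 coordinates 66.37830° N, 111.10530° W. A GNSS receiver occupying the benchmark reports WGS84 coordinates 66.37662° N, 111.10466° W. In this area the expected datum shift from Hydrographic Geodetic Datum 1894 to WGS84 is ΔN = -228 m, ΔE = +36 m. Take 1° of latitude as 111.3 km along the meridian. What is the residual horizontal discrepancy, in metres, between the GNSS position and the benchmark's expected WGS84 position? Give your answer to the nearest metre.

42 m

Observed coordinate differences: Δφ = -0.00168°, Δλ = +0.00064°.
Converting to metres (1° lat = 111300 m, cos φ = 0.400696): observed ΔN = -187.0 m, observed ΔE = 28.5 m.
Subtracting the expected shift leaves a residual of -187.0 − (-228) = 41.0 m north and 28.5 − (36) = -7.5 m east.
Residual distance = √(41.0² + (-7.5)²) = 41.7 m.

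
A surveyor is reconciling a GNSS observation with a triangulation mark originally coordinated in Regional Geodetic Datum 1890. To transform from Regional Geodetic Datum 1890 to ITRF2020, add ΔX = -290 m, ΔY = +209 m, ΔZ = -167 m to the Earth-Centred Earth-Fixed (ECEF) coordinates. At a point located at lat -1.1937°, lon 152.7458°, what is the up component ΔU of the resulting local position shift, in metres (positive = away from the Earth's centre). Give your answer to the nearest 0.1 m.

ΔU = 356.9 m

The local up (radial) axis is (cos φ cos λ, cos φ sin λ, sin φ), giving ΔU = 257.749 + 95.688 + 3.479 = 356.92 m.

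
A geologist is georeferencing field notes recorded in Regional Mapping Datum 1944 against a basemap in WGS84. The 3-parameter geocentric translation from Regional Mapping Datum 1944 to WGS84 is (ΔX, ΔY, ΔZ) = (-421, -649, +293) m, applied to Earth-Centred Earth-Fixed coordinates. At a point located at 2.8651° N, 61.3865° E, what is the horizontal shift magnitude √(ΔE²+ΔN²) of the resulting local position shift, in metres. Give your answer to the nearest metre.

The local east axis at (φ, λ) is (−sin λ, cos λ, 0), so ΔE = −sin(61.3865°)·(-421) + cos(61.3865°)·(-649) = 58.78 m.
The local north axis is (−sin φ cos λ, −sin φ sin λ, cos φ), giving ΔN = 10.078 + 28.478 + 292.634 = 331.19 m.
Horizontal magnitude = √(ΔE² + ΔN²) = √(58.78² + 331.19²) = 336.36 m.

336 m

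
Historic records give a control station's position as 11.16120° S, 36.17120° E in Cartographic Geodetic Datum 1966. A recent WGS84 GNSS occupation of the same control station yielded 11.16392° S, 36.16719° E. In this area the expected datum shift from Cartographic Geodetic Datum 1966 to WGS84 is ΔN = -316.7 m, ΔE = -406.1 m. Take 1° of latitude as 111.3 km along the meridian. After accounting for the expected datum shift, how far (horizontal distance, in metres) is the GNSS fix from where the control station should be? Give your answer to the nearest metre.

Observed coordinate differences: Δφ = -0.00272°, Δλ = -0.00401°.
Converting to metres (1° lat = 111300 m, cos φ = 0.981086): observed ΔN = -302.7 m, observed ΔE = -437.9 m.
Subtracting the expected shift leaves a residual of -302.7 − (-316.7) = 14.0 m north and -437.9 − (-406.1) = -31.8 m east.
Residual distance = √(14.0² + (-31.8)²) = 34.7 m.

35 m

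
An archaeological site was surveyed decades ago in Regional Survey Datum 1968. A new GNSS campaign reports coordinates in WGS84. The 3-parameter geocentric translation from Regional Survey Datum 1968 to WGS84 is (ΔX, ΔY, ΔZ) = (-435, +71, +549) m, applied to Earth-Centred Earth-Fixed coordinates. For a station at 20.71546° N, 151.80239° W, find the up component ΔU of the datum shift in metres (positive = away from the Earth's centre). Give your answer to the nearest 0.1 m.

ΔU = 521.4 m

At φ = 20.71546°, λ = -151.80239°: sin φ = 0.353727, cos φ = 0.935349, sin λ = -0.472514, cos λ = -0.881323.
ΔU = cos φ cos λ·ΔX + cos φ sin λ·ΔY + sin φ·ΔZ = (0.935349)(-0.881323)(-435) + (0.935349)(-0.472514)(71) + (0.353727)(549) = 521.41 m.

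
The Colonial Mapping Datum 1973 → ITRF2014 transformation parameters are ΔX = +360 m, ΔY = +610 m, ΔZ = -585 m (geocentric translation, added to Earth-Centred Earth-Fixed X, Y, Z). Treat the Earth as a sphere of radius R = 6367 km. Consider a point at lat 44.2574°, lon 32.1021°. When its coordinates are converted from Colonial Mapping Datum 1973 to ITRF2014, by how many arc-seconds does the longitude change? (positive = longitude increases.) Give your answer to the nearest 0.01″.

sin φ = 0.697883, cos φ = 0.716212, sin λ = 0.531430, cos λ = 0.847102.
East component: ΔE = −sin λ·ΔX + cos λ·ΔY = −(0.531430)(360) + (0.847102)(610) = 325.42 m.
1° of latitude spans πR/180 = 111125 m; at latitude φ, 1° of longitude spans that × cos φ = 79589.1 m, so Δλ = 325.42 / 79589.1 × 3600 = 14.719″.

Δλ = 14.72″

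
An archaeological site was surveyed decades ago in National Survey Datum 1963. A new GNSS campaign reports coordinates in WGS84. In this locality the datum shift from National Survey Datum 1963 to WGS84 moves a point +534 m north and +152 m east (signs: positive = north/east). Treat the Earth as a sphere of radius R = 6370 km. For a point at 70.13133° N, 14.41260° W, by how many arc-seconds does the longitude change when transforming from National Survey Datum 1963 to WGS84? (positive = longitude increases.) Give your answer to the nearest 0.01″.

At latitude 70.13133°, cos φ = 0.339865.
One radian of longitude at latitude φ spans R cos φ, so Δλ = ΔE / (R cos φ) = 152.0 / (6370000 × 0.339865) = 7.0210e-05 rad = 14.482″.

Δλ = 14.48″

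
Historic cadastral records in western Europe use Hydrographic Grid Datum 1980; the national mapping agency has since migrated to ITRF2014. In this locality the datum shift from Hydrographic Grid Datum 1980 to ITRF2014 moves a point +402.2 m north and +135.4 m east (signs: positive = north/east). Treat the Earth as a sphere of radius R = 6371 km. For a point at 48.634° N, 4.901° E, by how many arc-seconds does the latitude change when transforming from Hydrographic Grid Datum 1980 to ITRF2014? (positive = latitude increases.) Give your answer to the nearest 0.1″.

Δφ = 13.0″

On a sphere of radius R, 1 rad of latitude = R, so Δφ = ΔN / R = 402.2 / 6371000 = 6.3130e-05 rad = 13.021″.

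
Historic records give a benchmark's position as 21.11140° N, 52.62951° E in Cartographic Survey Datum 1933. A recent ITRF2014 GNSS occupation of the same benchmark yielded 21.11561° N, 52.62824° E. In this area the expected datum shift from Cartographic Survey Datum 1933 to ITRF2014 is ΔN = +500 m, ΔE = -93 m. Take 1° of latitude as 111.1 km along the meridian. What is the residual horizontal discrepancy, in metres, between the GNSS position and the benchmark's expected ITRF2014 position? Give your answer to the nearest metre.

50 m

Observed coordinate differences: Δφ = +0.00421°, Δλ = -0.00127°.
Converting to metres (1° lat = 111100 m, cos φ = 0.932882): observed ΔN = 467.7 m, observed ΔE = -131.6 m.
Subtracting the expected shift leaves a residual of 467.7 − (500) = -32.3 m north and -131.6 − (-93) = -38.6 m east.
Residual distance = √((-32.3)² + (-38.6)²) = 50.3 m.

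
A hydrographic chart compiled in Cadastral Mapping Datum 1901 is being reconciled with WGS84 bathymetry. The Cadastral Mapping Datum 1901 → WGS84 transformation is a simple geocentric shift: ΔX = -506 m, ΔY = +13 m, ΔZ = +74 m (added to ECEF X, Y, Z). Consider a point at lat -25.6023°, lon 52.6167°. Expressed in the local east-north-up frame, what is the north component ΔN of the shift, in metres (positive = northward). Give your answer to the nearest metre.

The local north axis is (−sin φ cos λ, −sin φ sin λ, cos φ), giving ΔN = -132.754 + 4.464 + 66.734 = -61.56 m.

ΔN = -62 m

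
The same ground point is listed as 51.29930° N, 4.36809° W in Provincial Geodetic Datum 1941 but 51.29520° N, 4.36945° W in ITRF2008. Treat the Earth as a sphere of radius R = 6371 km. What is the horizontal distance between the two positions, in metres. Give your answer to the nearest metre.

466 m

Δφ = 51.29520° − 51.29930° = -0.00410°; Δλ = -4.36945° − -4.36809° = -0.00136°.
1° along a meridian = πR/180 = 111195 m.
ΔN = Δφ × 111195 = -455.9 m; ΔE = Δλ × 111195 × cos(51.29930°) = -0.00136 × 111195 × 0.625252 = -94.6 m.
Distance = √(ΔE² + ΔN²) = √((-94.6)² + (-455.9)²) = 465.6 m.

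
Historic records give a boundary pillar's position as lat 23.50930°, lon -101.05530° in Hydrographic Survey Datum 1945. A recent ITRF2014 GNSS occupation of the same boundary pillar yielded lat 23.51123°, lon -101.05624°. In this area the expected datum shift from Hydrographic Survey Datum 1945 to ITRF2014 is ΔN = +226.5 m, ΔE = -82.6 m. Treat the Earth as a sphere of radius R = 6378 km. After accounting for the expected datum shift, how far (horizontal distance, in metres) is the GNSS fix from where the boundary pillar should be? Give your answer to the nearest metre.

Observed coordinate differences: Δφ = +0.00193°, Δλ = -0.00094°.
Converting to metres (1° lat = 111317 m, cos φ = 0.916995): observed ΔN = 214.8 m, observed ΔE = -96.0 m.
Subtracting the expected shift leaves a residual of 214.8 − (226.5) = -11.7 m north and -96.0 − (-82.6) = -13.4 m east.
Residual distance = √((-11.7)² + (-13.4)²) = 17.7 m.

18 m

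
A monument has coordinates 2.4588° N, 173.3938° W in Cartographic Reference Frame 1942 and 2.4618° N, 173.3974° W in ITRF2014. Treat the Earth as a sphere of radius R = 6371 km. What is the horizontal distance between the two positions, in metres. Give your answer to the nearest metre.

521 m

Δφ = 2.4618° − 2.4588° = +0.0030°; Δλ = -173.3974° − -173.3938° = -0.0036°.
1° along a meridian = πR/180 = 111195 m.
ΔN = Δφ × 111195 = 333.6 m; ΔE = Δλ × 111195 × cos(2.4588°) = -0.0036 × 111195 × 0.999079 = -399.9 m.
Distance = √(ΔE² + ΔN²) = √((-399.9)² + 333.6²) = 520.8 m.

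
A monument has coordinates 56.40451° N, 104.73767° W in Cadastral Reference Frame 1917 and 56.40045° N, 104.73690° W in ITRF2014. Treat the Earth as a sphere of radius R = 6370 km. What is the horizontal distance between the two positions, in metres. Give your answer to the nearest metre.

454 m

Δφ = 56.40045° − 56.40451° = -0.00406°; Δλ = -104.73690° − -104.73767° = +0.00077°.
1° along a meridian = πR/180 = 111177 m.
ΔN = Δφ × 111177 = -451.4 m; ΔE = Δλ × 111177 × cos(56.40451°) = +0.00077 × 111177 × 0.553326 = 47.4 m.
Distance = √(ΔE² + ΔN²) = √(47.4² + (-451.4)²) = 453.9 m.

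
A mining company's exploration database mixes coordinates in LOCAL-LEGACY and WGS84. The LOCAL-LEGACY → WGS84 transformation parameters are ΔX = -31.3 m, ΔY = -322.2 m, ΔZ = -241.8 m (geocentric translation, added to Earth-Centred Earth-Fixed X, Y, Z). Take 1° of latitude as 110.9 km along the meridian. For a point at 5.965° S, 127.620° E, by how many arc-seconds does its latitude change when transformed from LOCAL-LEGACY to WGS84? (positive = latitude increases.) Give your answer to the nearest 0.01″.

sin φ = -0.103921, cos φ = 0.994586, sin λ = 0.792077, cos λ = -0.610422.
North component: ΔN = −sin φ cos λ·ΔX − sin φ sin λ·ΔY + cos φ·ΔZ = −(-0.103921)(-0.610422)(-31.3) − (-0.103921)(0.792077)(-322.2) + (0.994586)(-241.8) = -265.03 m.
1° of latitude spans 110900 m, so Δφ = -265.03 / 110900 × 3600 = -8.603″.

Δφ = -8.60″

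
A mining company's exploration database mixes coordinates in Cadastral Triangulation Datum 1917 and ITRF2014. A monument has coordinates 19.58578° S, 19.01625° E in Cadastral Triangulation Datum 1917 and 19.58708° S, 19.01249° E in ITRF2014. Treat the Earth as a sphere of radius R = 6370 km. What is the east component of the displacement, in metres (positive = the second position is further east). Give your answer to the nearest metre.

Δφ = -19.58708° − -19.58578° = -0.00130°; Δλ = 19.01249° − 19.01625° = -0.00376°.
1° along a meridian = πR/180 = 111177 m.
ΔN = Δφ × 111177 = -144.5 m; ΔE = Δλ × 111177 × cos(-19.58578°) = -0.00376 × 111177 × 0.942141 = -393.8 m.

ΔE = -394 m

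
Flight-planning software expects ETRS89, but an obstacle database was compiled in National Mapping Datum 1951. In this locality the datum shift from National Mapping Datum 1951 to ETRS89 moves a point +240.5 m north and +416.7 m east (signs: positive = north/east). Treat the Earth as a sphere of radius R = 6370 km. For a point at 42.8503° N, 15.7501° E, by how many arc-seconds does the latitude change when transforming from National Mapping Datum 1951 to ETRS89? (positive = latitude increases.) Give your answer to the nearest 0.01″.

Δφ = 7.79″

On a sphere of radius R, 1 rad of latitude = R, so Δφ = ΔN / R = 240.5 / 6370000 = 3.7755e-05 rad = 7.788″.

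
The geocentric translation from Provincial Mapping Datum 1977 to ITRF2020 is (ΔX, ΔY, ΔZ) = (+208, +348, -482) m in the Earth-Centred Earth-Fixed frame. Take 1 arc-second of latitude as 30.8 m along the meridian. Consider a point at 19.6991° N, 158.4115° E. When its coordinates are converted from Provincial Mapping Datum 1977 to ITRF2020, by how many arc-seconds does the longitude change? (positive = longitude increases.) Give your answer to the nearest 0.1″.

Δλ = -13.8″

sin φ = 0.337080, cos φ = 0.941476, sin λ = 0.367938, cos λ = -0.929850.
East component: ΔE = −sin λ·ΔX + cos λ·ΔY = −(0.367938)(208) + (-0.929850)(348) = -400.12 m.
1° of latitude spans 3600 × 30.80 = 110880 m; at latitude φ, 1° of longitude spans that × cos φ = 104390.8 m, so Δλ = -400.12 / 104390.8 × 3600 = -13.798″.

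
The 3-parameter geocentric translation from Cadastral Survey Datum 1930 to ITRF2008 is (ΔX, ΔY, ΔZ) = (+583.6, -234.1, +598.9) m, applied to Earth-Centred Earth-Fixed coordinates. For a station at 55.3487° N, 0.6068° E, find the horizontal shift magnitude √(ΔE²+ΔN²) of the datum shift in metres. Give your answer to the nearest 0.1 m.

276.8 m

The local east axis at (φ, λ) is (−sin λ, cos λ, 0), so ΔE = −sin(0.6068°)·583.6 + cos(0.6068°)·(-234.1) = -240.27 m.
The local north axis is (−sin φ cos λ, −sin φ sin λ, cos φ), giving ΔN = -480.059 + 2.039 + 340.523 = -137.50 m.
Horizontal magnitude = √(ΔE² + ΔN²) = √((-240.27)² + (-137.50)²) = 276.83 m.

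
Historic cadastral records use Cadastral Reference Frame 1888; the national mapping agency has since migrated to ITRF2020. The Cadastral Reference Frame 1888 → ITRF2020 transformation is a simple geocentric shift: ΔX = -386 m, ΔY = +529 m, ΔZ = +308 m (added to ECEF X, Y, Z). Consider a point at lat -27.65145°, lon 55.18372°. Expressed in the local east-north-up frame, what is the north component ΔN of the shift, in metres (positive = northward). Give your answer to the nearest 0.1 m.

At φ = -27.65145°, λ = 55.18372°: sin φ = -0.464092, cos φ = 0.885787, sin λ = 0.820987, cos λ = 0.570947.
ΔN = −sin φ cos λ·ΔX − sin φ sin λ·ΔY + cos φ·ΔZ = −(-0.464092)(0.570947)(-386) − (-0.464092)(0.820987)(529) + (0.885787)(308) = 372.10 m.

ΔN = 372.1 m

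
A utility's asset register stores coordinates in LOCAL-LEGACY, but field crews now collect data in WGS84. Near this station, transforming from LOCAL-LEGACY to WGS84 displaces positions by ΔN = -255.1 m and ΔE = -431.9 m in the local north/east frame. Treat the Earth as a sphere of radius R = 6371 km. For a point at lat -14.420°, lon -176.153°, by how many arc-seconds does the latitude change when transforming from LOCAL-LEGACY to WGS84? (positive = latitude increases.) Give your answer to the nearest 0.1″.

Δφ = -8.3″

On a sphere of radius R, 1 rad of latitude = R, so Δφ = ΔN / R = -255.1 / 6371000 = -4.0041e-05 rad = -8.259″.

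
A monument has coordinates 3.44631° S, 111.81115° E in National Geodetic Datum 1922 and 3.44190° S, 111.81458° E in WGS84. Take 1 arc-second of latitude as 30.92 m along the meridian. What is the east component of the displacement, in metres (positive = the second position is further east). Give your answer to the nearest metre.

Δφ = -3.44190° − -3.44631° = +0.00441°; Δλ = 111.81458° − 111.81115° = +0.00343°.
1° of latitude = 3600 × 30.92 = 111312 m.
ΔN = Δφ × 111312 = 490.9 m; ΔE = Δλ × 111312 × cos(-3.44631°) = +0.00343 × 111312 × 0.998192 = 381.1 m.

ΔE = 381 m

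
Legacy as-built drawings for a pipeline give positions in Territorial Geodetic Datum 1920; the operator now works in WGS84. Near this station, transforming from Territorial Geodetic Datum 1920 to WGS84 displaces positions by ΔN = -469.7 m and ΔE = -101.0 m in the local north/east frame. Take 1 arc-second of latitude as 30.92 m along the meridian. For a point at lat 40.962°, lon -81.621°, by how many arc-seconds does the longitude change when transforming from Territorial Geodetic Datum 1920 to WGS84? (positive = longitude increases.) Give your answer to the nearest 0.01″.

At latitude 40.962°, cos φ = 0.755145.
1″ of longitude at this latitude = 30.92 × cos φ = 23.3491 m, so Δλ = -101.0 / 23.3491 = -4.326″.

Δλ = -4.33″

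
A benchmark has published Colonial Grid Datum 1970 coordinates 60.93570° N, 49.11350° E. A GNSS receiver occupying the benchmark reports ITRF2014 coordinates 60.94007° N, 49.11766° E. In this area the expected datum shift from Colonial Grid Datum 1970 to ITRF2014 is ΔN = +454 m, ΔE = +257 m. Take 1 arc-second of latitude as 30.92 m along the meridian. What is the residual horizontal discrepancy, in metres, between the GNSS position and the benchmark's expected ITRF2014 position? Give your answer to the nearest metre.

Observed coordinate differences: Δφ = +0.00437°, Δλ = +0.00416°.
Converting to metres (1° lat = 111312 m, cos φ = 0.485791): observed ΔN = 486.4 m, observed ΔE = 224.9 m.
Subtracting the expected shift leaves a residual of 486.4 − (454) = 32.4 m north and 224.9 − (257) = -32.1 m east.
Residual distance = √(32.4² + (-32.1)²) = 45.6 m.

46 m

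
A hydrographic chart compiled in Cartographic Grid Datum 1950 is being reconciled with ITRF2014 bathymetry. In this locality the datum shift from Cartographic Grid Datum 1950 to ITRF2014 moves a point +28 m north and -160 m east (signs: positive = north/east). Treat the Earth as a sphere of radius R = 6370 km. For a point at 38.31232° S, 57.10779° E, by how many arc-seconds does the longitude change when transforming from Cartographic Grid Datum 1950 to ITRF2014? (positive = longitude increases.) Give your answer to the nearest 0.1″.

Δλ = -6.6″

At latitude -38.31232°, cos φ = 0.784643.
One radian of longitude at latitude φ spans R cos φ, so Δλ = ΔE / (R cos φ) = -160.0 / (6370000 × 0.784643) = -3.2012e-05 rad = -6.603″.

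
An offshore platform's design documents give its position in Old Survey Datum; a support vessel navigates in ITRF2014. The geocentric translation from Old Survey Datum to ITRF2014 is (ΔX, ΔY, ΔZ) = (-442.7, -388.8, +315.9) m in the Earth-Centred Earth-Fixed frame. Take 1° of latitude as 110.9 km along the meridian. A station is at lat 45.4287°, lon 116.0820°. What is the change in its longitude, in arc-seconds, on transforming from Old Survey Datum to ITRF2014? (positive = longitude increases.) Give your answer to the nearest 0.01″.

sin φ = 0.712378, cos φ = 0.701796, sin λ = 0.898166, cos λ = -0.439657.
East component: ΔE = −sin λ·ΔX + cos λ·ΔY = −(0.898166)(-442.7) + (-0.439657)(-388.8) = 568.56 m.
1° of latitude spans 110900 m; at latitude φ, 1° of longitude spans that × cos φ = 77829.2 m, so Δλ = 568.56 / 77829.2 × 3600 = 26.299″.

Δλ = 26.30″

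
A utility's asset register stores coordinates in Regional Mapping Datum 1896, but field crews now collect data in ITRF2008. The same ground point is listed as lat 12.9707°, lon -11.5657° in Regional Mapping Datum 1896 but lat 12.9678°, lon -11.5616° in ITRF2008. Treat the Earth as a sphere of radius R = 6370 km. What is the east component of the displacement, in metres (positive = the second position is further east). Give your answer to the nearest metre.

Δφ = 12.9678° − 12.9707° = -0.0029°; Δλ = -11.5616° − -11.5657° = +0.0041°.
1° along a meridian = πR/180 = 111177 m.
ΔN = Δφ × 111177 = -322.4 m; ΔE = Δλ × 111177 × cos(12.9707°) = +0.0041 × 111177 × 0.974485 = 444.2 m.

ΔE = 444 m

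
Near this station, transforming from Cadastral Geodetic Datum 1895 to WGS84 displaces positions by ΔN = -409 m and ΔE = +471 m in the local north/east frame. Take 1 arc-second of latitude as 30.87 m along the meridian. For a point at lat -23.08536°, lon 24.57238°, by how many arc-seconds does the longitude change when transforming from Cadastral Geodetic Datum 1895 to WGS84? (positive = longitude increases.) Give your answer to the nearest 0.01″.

At latitude -23.08536°, cos φ = 0.919922.
1″ of longitude at this latitude = 30.87 × cos φ = 28.3980 m, so Δλ = 471.0 / 28.3980 = 16.586″.

Δλ = 16.59″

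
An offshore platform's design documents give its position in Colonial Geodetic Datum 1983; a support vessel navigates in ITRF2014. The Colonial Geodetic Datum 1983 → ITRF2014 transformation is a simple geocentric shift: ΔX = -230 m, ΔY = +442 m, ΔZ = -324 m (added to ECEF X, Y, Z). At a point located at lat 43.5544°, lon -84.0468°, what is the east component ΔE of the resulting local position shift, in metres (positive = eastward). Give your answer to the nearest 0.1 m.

The local east axis at (φ, λ) is (−sin λ, cos λ, 0), so ΔE = −sin(-84.0468°)·(-230) + cos(-84.0468°)·442 = -182.92 m.

ΔE = -182.9 m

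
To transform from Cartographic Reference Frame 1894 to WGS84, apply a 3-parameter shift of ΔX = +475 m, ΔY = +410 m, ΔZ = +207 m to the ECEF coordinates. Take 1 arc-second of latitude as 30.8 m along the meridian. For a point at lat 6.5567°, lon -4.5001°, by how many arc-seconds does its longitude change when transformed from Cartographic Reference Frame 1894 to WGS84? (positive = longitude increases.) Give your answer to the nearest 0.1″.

sin φ = 0.114186, cos φ = 0.993459, sin λ = -0.078461, cos λ = 0.996917.
East component: ΔE = −sin λ·ΔX + cos λ·ΔY = −(-0.078461)(475) + (0.996917)(410) = 446.00 m.
1° of latitude spans 3600 × 30.80 = 110880 m; at latitude φ, 1° of longitude spans that × cos φ = 110154.8 m, so Δλ = 446.00 / 110154.8 × 3600 = 14.576″.

Δλ = 14.6″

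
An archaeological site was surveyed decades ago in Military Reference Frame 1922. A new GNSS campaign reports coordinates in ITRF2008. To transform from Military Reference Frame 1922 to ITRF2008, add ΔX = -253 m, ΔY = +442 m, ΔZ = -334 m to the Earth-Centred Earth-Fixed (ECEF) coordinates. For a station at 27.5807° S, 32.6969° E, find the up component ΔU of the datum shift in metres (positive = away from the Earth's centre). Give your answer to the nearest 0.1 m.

ΔU = 177.6 m

At φ = -27.5807°, λ = 32.6969°: sin φ = -0.462997, cos φ = 0.886360, sin λ = 0.540195, cos λ = 0.841540.
ΔU = cos φ cos λ·ΔX + cos φ sin λ·ΔY + sin φ·ΔZ = (0.886360)(0.841540)(-253) + (0.886360)(0.540195)(442) + (-0.462997)(-334) = 177.56 m.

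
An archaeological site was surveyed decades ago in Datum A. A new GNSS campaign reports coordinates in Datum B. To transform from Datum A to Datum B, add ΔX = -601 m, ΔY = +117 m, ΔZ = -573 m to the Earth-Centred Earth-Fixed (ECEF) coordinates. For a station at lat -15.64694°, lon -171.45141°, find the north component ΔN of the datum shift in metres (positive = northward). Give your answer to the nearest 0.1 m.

ΔN = -396.2 m

At φ = -15.64694°, λ = -171.45141°: sin φ = -0.269709, cos φ = 0.962942, sin λ = -0.148648, cos λ = -0.988890.
ΔN = −sin φ cos λ·ΔX − sin φ sin λ·ΔY + cos φ·ΔZ = −(-0.269709)(-0.988890)(-601) − (-0.269709)(-0.148648)(117) + (0.962942)(-573) = -396.16 m.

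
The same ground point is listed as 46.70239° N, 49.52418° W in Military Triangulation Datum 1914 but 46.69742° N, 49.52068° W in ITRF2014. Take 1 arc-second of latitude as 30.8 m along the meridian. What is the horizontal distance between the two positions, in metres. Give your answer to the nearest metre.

Δφ = 46.69742° − 46.70239° = -0.00497°; Δλ = -49.52068° − -49.52418° = +0.00350°.
1° of latitude = 3600 × 30.80 = 110880 m.
ΔN = Δφ × 110880 = -551.1 m; ΔE = Δλ × 110880 × cos(46.70239°) = +0.00350 × 110880 × 0.685788 = 266.1 m.
Distance = √(ΔE² + ΔN²) = √(266.1² + (-551.1)²) = 612.0 m.

612 m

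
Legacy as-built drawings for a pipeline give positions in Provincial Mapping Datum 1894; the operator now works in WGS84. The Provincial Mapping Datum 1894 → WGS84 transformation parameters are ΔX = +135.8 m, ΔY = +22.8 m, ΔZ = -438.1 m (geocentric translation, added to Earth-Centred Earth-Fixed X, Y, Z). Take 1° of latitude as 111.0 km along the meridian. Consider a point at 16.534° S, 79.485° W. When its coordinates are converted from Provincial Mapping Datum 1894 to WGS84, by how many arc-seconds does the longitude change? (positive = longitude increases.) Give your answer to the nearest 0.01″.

Δλ = 4.66″

sin φ = -0.284584, cos φ = 0.958651, sin λ = -0.983207, cos λ = 0.182493.
East component: ΔE = −sin λ·ΔX + cos λ·ΔY = −(-0.983207)(135.8) + (0.182493)(22.8) = 137.68 m.
1° of latitude spans 111000 m; at latitude φ, 1° of longitude spans that × cos φ = 106410.3 m, so Δλ = 137.68 / 106410.3 × 3600 = 4.658″.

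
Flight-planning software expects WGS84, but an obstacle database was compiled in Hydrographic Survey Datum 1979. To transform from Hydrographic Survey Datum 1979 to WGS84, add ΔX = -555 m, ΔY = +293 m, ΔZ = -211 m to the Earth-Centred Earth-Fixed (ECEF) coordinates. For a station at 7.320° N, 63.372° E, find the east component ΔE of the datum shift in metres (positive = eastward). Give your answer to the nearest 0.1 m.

ΔE = 627.5 m

At φ = 7.320°, λ = 63.372°: sin φ = 0.127411, cos φ = 0.991850, sin λ = 0.893935, cos λ = 0.448196.
ΔE = −sin λ·ΔX + cos λ·ΔY = −(0.893935)·(-555) + (0.448196)·(293) = 627.46 m.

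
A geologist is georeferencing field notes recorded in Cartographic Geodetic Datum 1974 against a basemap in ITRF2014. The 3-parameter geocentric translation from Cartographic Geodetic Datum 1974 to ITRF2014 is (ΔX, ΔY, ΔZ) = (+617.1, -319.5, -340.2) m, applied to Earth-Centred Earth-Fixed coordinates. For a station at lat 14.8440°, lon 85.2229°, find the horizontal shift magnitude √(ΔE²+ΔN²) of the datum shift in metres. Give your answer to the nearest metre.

The local east axis at (φ, λ) is (−sin λ, cos λ, 0), so ΔE = −sin(85.2229°)·617.1 + cos(85.2229°)·(-319.5) = -641.56 m.
The local north axis is (−sin φ cos λ, −sin φ sin λ, cos φ), giving ΔN = -13.166 + 81.568 − 328.846 = -260.44 m.
Horizontal magnitude = √(ΔE² + ΔN²) = √((-641.56)² + (-260.44)²) = 692.41 m.

692 m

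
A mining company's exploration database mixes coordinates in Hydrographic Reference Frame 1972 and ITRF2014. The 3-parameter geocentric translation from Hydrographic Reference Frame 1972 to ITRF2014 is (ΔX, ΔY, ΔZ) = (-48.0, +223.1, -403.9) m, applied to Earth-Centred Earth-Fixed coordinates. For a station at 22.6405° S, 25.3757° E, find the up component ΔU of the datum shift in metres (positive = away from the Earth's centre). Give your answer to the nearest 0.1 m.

At φ = -22.6405°, λ = 25.3757°: sin φ = -0.384948, cos φ = 0.922938, sin λ = 0.428552, cos λ = 0.903517.
ΔU = cos φ cos λ·ΔX + cos φ sin λ·ΔY + sin φ·ΔZ = (0.922938)(0.903517)(-48.0) + (0.922938)(0.428552)(223.1) + (-0.384948)(-403.9) = 203.70 m.

ΔU = 203.7 m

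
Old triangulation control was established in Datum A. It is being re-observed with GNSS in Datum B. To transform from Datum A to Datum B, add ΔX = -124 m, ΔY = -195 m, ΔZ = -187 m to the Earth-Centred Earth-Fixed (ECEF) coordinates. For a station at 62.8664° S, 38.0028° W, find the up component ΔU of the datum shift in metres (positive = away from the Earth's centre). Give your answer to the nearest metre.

The local up (radial) axis is (cos φ cos λ, cos φ sin λ, sin φ), giving ΔU = -44.562 + 54.756 + 166.420 = 176.61 m.

ΔU = 177 m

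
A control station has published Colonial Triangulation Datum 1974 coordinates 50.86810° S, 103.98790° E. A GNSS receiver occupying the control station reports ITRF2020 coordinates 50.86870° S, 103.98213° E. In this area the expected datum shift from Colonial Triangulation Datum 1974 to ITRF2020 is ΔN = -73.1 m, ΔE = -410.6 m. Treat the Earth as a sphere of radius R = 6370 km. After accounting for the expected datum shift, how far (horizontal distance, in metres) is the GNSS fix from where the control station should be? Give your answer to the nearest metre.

Observed coordinate differences: Δφ = -0.00060°, Δλ = -0.00577°.
Converting to metres (1° lat = 111177 m, cos φ = 0.631108): observed ΔN = -66.7 m, observed ΔE = -404.9 m.
Subtracting the expected shift leaves a residual of -66.7 − (-73.1) = 6.4 m north and -404.9 − (-410.6) = 5.7 m east.
Residual distance = √(6.4² + 5.7²) = 8.6 m.

9 m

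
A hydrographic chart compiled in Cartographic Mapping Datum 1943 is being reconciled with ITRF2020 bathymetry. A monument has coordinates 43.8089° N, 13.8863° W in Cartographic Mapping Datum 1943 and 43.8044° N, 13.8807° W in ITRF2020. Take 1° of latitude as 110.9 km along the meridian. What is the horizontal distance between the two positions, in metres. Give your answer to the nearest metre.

Δφ = 43.8044° − 43.8089° = -0.0045°; Δλ = -13.8807° − -13.8863° = +0.0056°.
ΔN = Δφ × 110900 = -499.1 m; ΔE = Δλ × 110900 × cos(43.8089°) = +0.0056 × 110900 × 0.721653 = 448.2 m.
Distance = √(ΔE² + ΔN²) = √(448.2² + (-499.1)²) = 670.8 m.

671 m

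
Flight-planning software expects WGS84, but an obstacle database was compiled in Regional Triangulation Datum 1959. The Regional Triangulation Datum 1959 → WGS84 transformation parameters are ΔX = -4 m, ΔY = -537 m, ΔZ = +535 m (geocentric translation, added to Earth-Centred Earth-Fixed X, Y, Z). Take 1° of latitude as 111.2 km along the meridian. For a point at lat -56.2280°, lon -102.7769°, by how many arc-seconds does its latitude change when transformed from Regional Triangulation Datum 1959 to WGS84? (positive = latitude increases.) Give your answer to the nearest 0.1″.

sin φ = -0.831256, cos φ = 0.555889, sin λ = -0.975239, cos λ = -0.221155.
North component: ΔN = −sin φ cos λ·ΔX − sin φ sin λ·ΔY + cos φ·ΔZ = −(-0.831256)(-0.221155)(-4) − (-0.831256)(-0.975239)(-537) + (0.555889)(535) = 733.47 m.
1° of latitude spans 111200 m, so Δφ = 733.47 / 111200 × 3600 = 23.745″.

Δφ = 23.7″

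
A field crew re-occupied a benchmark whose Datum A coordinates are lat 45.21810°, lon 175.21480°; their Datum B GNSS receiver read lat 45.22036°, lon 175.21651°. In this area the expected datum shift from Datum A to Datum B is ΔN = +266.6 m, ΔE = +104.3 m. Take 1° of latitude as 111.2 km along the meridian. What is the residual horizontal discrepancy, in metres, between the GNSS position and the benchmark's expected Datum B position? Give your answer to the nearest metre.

Observed coordinate differences: Δφ = +0.00226°, Δλ = +0.00171°.
Converting to metres (1° lat = 111200 m, cos φ = 0.704410): observed ΔN = 251.3 m, observed ΔE = 133.9 m.
Subtracting the expected shift leaves a residual of 251.3 − (266.6) = -15.3 m north and 133.9 − (104.3) = 29.6 m east.
Residual distance = √((-15.3)² + 29.6²) = 33.4 m.

33 m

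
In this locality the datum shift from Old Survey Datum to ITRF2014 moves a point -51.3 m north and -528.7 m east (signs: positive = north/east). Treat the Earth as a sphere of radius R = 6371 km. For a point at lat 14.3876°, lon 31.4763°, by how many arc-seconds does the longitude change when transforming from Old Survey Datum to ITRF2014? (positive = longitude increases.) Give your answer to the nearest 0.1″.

Δλ = -17.7″

At latitude 14.3876°, cos φ = 0.968637.
One radian of longitude at latitude φ spans R cos φ, so Δλ = ΔE / (R cos φ) = -528.7 / (6371000 × 0.968637) = -8.5672e-05 rad = -17.671″.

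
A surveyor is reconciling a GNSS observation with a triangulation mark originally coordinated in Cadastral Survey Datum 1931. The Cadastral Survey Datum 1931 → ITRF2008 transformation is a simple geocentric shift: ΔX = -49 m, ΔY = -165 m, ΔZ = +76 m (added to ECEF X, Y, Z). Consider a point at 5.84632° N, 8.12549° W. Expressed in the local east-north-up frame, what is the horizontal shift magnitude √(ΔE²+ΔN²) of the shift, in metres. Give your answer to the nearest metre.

187 m

At φ = 5.84632°, λ = -8.12549°: sin φ = 0.101861, cos φ = 0.994799, sin λ = -0.141342, cos λ = 0.989961.
ΔE = −sin λ·ΔX + cos λ·ΔY = −(-0.141342)·(-49) + (0.989961)·(-165) = -170.27 m.
ΔN = −sin φ cos λ·ΔX − sin φ sin λ·ΔY + cos φ·ΔZ = −(0.101861)(0.989961)(-49) − (0.101861)(-0.141342)(-165) + (0.994799)(76) = 78.17 m.
Horizontal magnitude = √(ΔE² + ΔN²) = √((-170.27)² + 78.17²) = 187.36 m.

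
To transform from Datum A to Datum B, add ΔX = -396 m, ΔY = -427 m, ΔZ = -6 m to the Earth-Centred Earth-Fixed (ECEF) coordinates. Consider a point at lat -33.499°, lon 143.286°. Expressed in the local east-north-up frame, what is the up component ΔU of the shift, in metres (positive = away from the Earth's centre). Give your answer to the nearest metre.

ΔU = 55 m

The local up (radial) axis is (cos φ cos λ, cos φ sin λ, sin φ), giving ΔU = 264.716 − 212.868 + 3.312 = 55.16 m.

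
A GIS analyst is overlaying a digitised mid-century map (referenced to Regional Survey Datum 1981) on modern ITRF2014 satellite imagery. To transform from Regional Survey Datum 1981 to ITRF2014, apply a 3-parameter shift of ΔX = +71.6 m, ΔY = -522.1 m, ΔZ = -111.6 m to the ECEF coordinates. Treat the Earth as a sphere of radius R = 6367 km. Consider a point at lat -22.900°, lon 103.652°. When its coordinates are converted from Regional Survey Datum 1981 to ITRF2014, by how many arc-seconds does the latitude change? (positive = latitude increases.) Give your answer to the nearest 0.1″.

sin φ = -0.389124, cos φ = 0.921185, sin λ = 0.971747, cos λ = -0.236024.
North component: ΔN = −sin φ cos λ·ΔX − sin φ sin λ·ΔY + cos φ·ΔZ = −(-0.389124)(-0.236024)(71.6) − (-0.389124)(0.971747)(-522.1) + (0.921185)(-111.6) = -306.80 m.
1° of latitude spans πR/180 = 111125 m, so Δφ = -306.80 / 111125 × 3600 = -9.939″.

Δφ = -9.9″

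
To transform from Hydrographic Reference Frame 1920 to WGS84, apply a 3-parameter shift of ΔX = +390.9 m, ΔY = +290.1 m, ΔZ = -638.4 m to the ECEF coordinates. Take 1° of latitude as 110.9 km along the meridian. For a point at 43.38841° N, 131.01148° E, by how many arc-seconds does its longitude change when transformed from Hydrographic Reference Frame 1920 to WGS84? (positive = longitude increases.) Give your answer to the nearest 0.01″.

sin φ = 0.686941, cos φ = 0.726714, sin λ = 0.754578, cos λ = -0.656210.
East component: ΔE = −sin λ·ΔX + cos λ·ΔY = −(0.754578)(390.9) + (-0.656210)(290.1) = -485.33 m.
1° of latitude spans 110900 m; at latitude φ, 1° of longitude spans that × cos φ = 80592.5 m, so Δλ = -485.33 / 80592.5 × 3600 = -21.679″.

Δλ = -21.68″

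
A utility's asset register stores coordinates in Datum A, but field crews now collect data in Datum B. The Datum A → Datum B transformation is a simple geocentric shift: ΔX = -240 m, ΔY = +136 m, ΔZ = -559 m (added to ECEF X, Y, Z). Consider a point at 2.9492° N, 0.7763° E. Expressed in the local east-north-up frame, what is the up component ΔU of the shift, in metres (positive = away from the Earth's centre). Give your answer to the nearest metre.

The local up (radial) axis is (cos φ cos λ, cos φ sin λ, sin φ), giving ΔU = -239.660 + 1.840 − 28.761 = -266.58 m.

ΔU = -267 m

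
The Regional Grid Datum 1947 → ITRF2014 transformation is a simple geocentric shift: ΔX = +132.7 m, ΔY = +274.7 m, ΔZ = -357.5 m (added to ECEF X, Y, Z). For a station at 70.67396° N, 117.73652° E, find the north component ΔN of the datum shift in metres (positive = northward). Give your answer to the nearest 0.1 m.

ΔN = -289.5 m

The local north axis is (−sin φ cos λ, −sin φ sin λ, cos φ), giving ΔN = 58.279 − 229.436 − 118.312 = -289.47 m.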